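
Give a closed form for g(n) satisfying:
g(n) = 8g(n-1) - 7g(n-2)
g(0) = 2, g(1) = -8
Characteristic equation: x² - 8x + 7 = 0, which factors as (x - (1))(x - (7)) = 0.
Roots r₁ = 1, r₂ = 7 (distinct).
General solution: g(n) = A·(1)^n + B·(7)^n.
From g(0) = 2: A + B = 2.
From g(1) = -8: A + 7B = -8.
Solving: A = \frac{11}{3}, B = - \frac{5}{3}.
So g(n) = \frac{11}{3} - \frac{5 \cdot 7^{n}}{3}.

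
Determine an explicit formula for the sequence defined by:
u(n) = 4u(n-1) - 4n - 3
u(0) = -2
First-order linear with linear forcing.
Homogeneous solution: u_h(n) = A·(4)^n.
Try particular u_p(n) = pn + q. Substituting:
  pn + q = 4(p(n-1) + q) - 4n - 3.
Matching the n-coefficient: p = 4p - 4 ⇒ p = \frac{4}{3}.
Matching constants: q = -4p + 4q - 3 ⇒ q = \frac{25}{9}.
General: u(n) = A·(4)^n + \frac{4 n}{3} + \frac{25}{9}.
Apply u(0) = -2: A + \frac{25}{9} = -2 ⇒ A = - \frac{43}{9}.
So u(n) = - \frac{43 \cdot 4^{n}}{9} + \frac{4 n}{3} + \frac{25}{9}.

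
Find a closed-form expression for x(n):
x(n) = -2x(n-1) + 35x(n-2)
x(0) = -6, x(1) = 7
Characteristic equation: x² + 2x - 35 = 0, which factors as (x - (-7))(x - (5)) = 0.
Roots r₁ = -7, r₂ = 5 (distinct).
General solution: x(n) = A·(-7)^n + B·(5)^n.
From x(0) = -6: A + B = -6.
From x(1) = 7: -7A + 5B = 7.
Solving: A = - \frac{37}{12}, B = - \frac{35}{12}.
So x(n) = - \frac{37 \left(-7\right)^{n}}{12} - \frac{35 \cdot 5^{n}}{12}.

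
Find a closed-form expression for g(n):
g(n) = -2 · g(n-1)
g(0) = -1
Pure geometric recurrence with ratio -2.
By induction g(n) = g(0) · (-2)^n = - \left(-2\right)^{n}.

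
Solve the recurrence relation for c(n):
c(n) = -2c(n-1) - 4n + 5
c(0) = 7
First-order linear with linear forcing.
Homogeneous solution: c_h(n) = A·(-2)^n.
Try particular c_p(n) = pn + q. Substituting:
  pn + q = -2(p(n-1) + q) - 4n + 5.
Matching the n-coefficient: p = -2p - 4 ⇒ p = - \frac{4}{3}.
Matching constants: q = 2p - 2q + 5 ⇒ q = \frac{7}{9}.
General: c(n) = A·(-2)^n - \frac{4 n}{3} + \frac{7}{9}.
Apply c(0) = 7: A + \frac{7}{9} = 7 ⇒ A = \frac{56}{9}.
So c(n) = \frac{56 \left(-2\right)^{n}}{9} - \frac{4 n}{3} + \frac{7}{9}.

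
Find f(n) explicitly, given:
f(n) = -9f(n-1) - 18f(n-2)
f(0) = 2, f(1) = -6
Characteristic equation: x² + 9x + 18 = 0, which factors as (x - (-3))(x - (-6)) = 0.
Roots r₁ = -3, r₂ = -6 (distinct).
General solution: f(n) = A·(-3)^n + B·(-6)^n.
From f(0) = 2: A + B = 2.
From f(1) = -6: -3A - 6B = -6.
Solving: A = 2, B = 0.
So f(n) = 2 \left(-3\right)^{n}.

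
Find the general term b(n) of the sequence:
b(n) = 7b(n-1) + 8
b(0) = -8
First-order linear non-homogeneous.
Homogeneous solution: b_h(n) = A·(7)^n.
Try constant particular solution b_p = K: K = 7K + 8 ⇒ K = - \frac{4}{3}.
General: b(n) = A·(7)^n - \frac{4}{3}.
Apply b(0) = -8: A - \frac{4}{3} = -8 ⇒ A = - \frac{20}{3}.
So b(n) = - \frac{20 \cdot 7^{n}}{3} - \frac{4}{3}.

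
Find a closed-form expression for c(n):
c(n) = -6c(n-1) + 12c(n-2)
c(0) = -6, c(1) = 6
Characteristic equation: x² + 6x - 12 = 0.
Discriminant Δ = (-6)² + 4·(12) = 84.
Roots r₁,₂ = (-6 ± √84)/2, so r₁ = -3 + \sqrt{21}, r₂ = - \sqrt{21} - 3.
General solution: c(n) = A·r₁^n + B·r₂^n.
From the initial conditions, A + B = -6 and r₁A + r₂B = 6.
Since r₁ - r₂ = √84: A = (6 - (-6)r₂)/√84 = -3 - \frac{2 \sqrt{21}}{7}, and B = -6 - A = -3 + \frac{2 \sqrt{21}}{7}.
So c(n) = \left(-3 - \frac{2 \sqrt{21}}{7}\right)\left(-3 + \sqrt{21}\right)^n + \left(-3 + \frac{2 \sqrt{21}}{7}\right)\left(- \sqrt{21} - 3\right)^n.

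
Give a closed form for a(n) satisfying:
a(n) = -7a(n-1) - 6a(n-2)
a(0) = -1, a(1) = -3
Characteristic equation: x² + 7x + 6 = 0, which factors as (x - (-1))(x - (-6)) = 0.
Roots r₁ = -1, r₂ = -6 (distinct).
General solution: a(n) = A·(-1)^n + B·(-6)^n.
From a(0) = -1: A + B = -1.
From a(1) = -3: -A - 6B = -3.
Solving: A = - \frac{9}{5}, B = \frac{4}{5}.
So a(n) = - \frac{9 \left(-1\right)^{n}}{5} + \frac{4 \left(-6\right)^{n}}{5}.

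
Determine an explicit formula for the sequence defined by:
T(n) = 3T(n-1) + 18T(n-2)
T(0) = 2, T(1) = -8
Characteristic equation: x² - 3x - 18 = 0, which factors as (x - (-3))(x - (6)) = 0.
Roots r₁ = -3, r₂ = 6 (distinct).
General solution: T(n) = A·(-3)^n + B·(6)^n.
From T(0) = 2: A + B = 2.
From T(1) = -8: -3A + 6B = -8.
Solving: A = \frac{20}{9}, B = - \frac{2}{9}.
So T(n) = \frac{20 \left(-3\right)^{n}}{9} - \frac{2 \cdot 6^{n}}{9}.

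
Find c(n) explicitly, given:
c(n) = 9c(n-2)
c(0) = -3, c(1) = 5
Characteristic equation: x² - 9 = 0, which factors as (x - (-3))(x - (3)) = 0.
Roots r₁ = -3, r₂ = 3 (distinct).
General solution: c(n) = A·(-3)^n + B·(3)^n.
From c(0) = -3: A + B = -3.
From c(1) = 5: -3A + 3B = 5.
Solving: A = - \frac{7}{3}, B = - \frac{2}{3}.
So c(n) = - \frac{7 \left(-3\right)^{n}}{3} - \frac{2 \cdot 3^{n}}{3}.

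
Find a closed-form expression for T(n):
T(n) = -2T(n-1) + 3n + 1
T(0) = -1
First-order linear with linear forcing.
Homogeneous solution: T_h(n) = A·(-2)^n.
Try particular T_p(n) = pn + q. Substituting:
  pn + q = -2(p(n-1) + q) + 3n + 1.
Matching the n-coefficient: p = -2p + 3 ⇒ p = 1.
Matching constants: q = 2p - 2q + 1 ⇒ q = 1.
General: T(n) = A·(-2)^n + n + 1.
Apply T(0) = -1: A + 1 = -1 ⇒ A = -2.
So T(n) = - 2 \left(-2\right)^{n} + n + 1.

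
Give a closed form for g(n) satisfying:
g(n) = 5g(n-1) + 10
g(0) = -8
First-order linear non-homogeneous.
Homogeneous solution: g_h(n) = A·(5)^n.
Try constant particular solution g_p = K: K = 5K + 10 ⇒ K = - \frac{5}{2}.
General: g(n) = A·(5)^n - \frac{5}{2}.
Apply g(0) = -8: A - \frac{5}{2} = -8 ⇒ A = - \frac{11}{2}.
So g(n) = - \frac{11 \cdot 5^{n}}{2} - \frac{5}{2}.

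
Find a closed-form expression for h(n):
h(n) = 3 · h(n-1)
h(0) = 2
Pure geometric recurrence with ratio 3.
By induction h(n) = h(0) · (3)^n = 2 \cdot 3^{n}.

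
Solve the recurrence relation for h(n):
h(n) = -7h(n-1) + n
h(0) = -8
First-order linear with linear forcing.
Homogeneous solution: h_h(n) = A·(-7)^n.
Try particular h_p(n) = pn + q. Substituting:
  pn + q = -7(p(n-1) + q) + n.
Matching the n-coefficient: p = -7p + 1 ⇒ p = \frac{1}{8}.
Matching constants: q = 7p - 7q ⇒ q = \frac{7}{64}.
General: h(n) = A·(-7)^n + \frac{n}{8} + \frac{7}{64}.
Apply h(0) = -8: A + \frac{7}{64} = -8 ⇒ A = - \frac{519}{64}.
So h(n) = - \frac{519 \left(-7\right)^{n}}{64} + \frac{n}{8} + \frac{7}{64}.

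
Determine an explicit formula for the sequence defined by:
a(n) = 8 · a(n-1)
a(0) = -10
Pure geometric recurrence with ratio 8.
By induction a(n) = a(0) · (8)^n = - 10 \cdot 8^{n}.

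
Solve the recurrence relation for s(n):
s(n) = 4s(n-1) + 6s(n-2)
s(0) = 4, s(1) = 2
Characteristic equation: x² - 4x - 6 = 0.
Discriminant Δ = (4)² + 4·(6) = 40.
Roots r₁,₂ = (4 ± √40)/2, so r₁ = 2 + \sqrt{10}, r₂ = 2 - \sqrt{10}.
General solution: s(n) = A·r₁^n + B·r₂^n.
From the initial conditions, A + B = 4 and r₁A + r₂B = 2.
Since r₁ - r₂ = √40: A = (2 - (4)r₂)/√40 = 2 - \frac{3 \sqrt{10}}{10}, and B = 4 - A = \frac{3 \sqrt{10}}{10} + 2.
So s(n) = \left(2 - \frac{3 \sqrt{10}}{10}\right)\left(2 + \sqrt{10}\right)^n + \left(\frac{3 \sqrt{10}}{10} + 2\right)\left(2 - \sqrt{10}\right)^n.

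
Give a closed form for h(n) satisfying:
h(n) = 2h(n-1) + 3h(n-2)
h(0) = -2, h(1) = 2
Characteristic equation: x² - 2x - 3 = 0, which factors as (x - (-1))(x - (3)) = 0.
Roots r₁ = -1, r₂ = 3 (distinct).
General solution: h(n) = A·(-1)^n + B·(3)^n.
From h(0) = -2: A + B = -2.
From h(1) = 2: -A + 3B = 2.
Solving: A = -2, B = 0.
So h(n) = - 2 \left(-1\right)^{n}.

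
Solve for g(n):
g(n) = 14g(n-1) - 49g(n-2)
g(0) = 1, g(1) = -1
Characteristic equation: x² - 14x + 49 = 0, which is (x - (7))².
Repeated root r = 7.
General solution: g(n) = (A + Bn)·(7)^n.
From g(0) = 1: A = 1.
From g(1) = -1: (A + B)·(7) = -1 ⇒ B = - \frac{8}{7}.
So g(n) = \left(1 - \frac{8 n}{7}\right) \cdot (7)^n.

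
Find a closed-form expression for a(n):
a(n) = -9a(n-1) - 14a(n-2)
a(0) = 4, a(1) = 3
Characteristic equation: x² + 9x + 14 = 0, which factors as (x - (-2))(x - (-7)) = 0.
Roots r₁ = -2, r₂ = -7 (distinct).
General solution: a(n) = A·(-2)^n + B·(-7)^n.
From a(0) = 4: A + B = 4.
From a(1) = 3: -2A - 7B = 3.
Solving: A = \frac{31}{5}, B = - \frac{11}{5}.
So a(n) = \frac{31 \left(-2\right)^{n}}{5} - \frac{11 \left(-7\right)^{n}}{5}.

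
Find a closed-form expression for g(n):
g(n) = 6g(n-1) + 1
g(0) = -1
First-order linear non-homogeneous.
Homogeneous solution: g_h(n) = A·(6)^n.
Try constant particular solution g_p = K: K = 6K + 1 ⇒ K = - \frac{1}{5}.
General: g(n) = A·(6)^n - \frac{1}{5}.
Apply g(0) = -1: A - \frac{1}{5} = -1 ⇒ A = - \frac{4}{5}.
So g(n) = - \frac{4 \cdot 6^{n}}{5} - \frac{1}{5}.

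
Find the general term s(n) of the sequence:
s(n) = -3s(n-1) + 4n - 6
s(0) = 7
First-order linear with linear forcing.
Homogeneous solution: s_h(n) = A·(-3)^n.
Try particular s_p(n) = pn + q. Substituting:
  pn + q = -3(p(n-1) + q) + 4n - 6.
Matching the n-coefficient: p = -3p + 4 ⇒ p = 1.
Matching constants: q = 3p - 3q - 6 ⇒ q = - \frac{3}{4}.
General: s(n) = A·(-3)^n + n - \frac{3}{4}.
Apply s(0) = 7: A - \frac{3}{4} = 7 ⇒ A = \frac{31}{4}.
So s(n) = \frac{31 \left(-3\right)^{n}}{4} + n - \frac{3}{4}.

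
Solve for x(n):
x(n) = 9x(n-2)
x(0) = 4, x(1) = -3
Characteristic equation: x² - 9 = 0, which factors as (x - (-3))(x - (3)) = 0.
Roots r₁ = -3, r₂ = 3 (distinct).
General solution: x(n) = A·(-3)^n + B·(3)^n.
From x(0) = 4: A + B = 4.
From x(1) = -3: -3A + 3B = -3.
Solving: A = \frac{5}{2}, B = \frac{3}{2}.
So x(n) = \frac{5 \left(-3\right)^{n}}{2} + \frac{3 \cdot 3^{n}}{2}.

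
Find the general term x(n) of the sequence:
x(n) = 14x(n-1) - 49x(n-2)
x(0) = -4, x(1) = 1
Characteristic equation: x² - 14x + 49 = 0, which is (x - (7))².
Repeated root r = 7.
General solution: x(n) = (A + Bn)·(7)^n.
From x(0) = -4: A = -4.
From x(1) = 1: (A + B)·(7) = 1 ⇒ B = \frac{29}{7}.
So x(n) = \left(\frac{29 n}{7} - 4\right) \cdot (7)^n.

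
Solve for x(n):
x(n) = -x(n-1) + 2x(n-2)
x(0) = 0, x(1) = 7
Characteristic equation: x² + x - 2 = 0, which factors as (x - (-2))(x - (1)) = 0.
Roots r₁ = -2, r₂ = 1 (distinct).
General solution: x(n) = A·(-2)^n + B·(1)^n.
From x(0) = 0: A + B = 0.
From x(1) = 7: -2A + B = 7.
Solving: A = - \frac{7}{3}, B = \frac{7}{3}.
So x(n) = \frac{7}{3} - \frac{7 \left(-2\right)^{n}}{3}.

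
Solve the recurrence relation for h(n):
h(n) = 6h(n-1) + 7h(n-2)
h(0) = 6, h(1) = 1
Characteristic equation: x² - 6x - 7 = 0, which factors as (x - (-1))(x - (7)) = 0.
Roots r₁ = -1, r₂ = 7 (distinct).
General solution: h(n) = A·(-1)^n + B·(7)^n.
From h(0) = 6: A + B = 6.
From h(1) = 1: -A + 7B = 1.
Solving: A = \frac{41}{8}, B = \frac{7}{8}.
So h(n) = \frac{41 \left(-1\right)^{n}}{8} + \frac{7 \cdot 7^{n}}{8}.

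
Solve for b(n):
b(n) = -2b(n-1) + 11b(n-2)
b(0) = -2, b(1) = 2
Characteristic equation: x² + 2x - 11 = 0.
Discriminant Δ = (-2)² + 4·(11) = 48.
Roots r₁,₂ = (-2 ± √48)/2, so r₁ = -1 + 2 \sqrt{3}, r₂ = - 2 \sqrt{3} - 1.
General solution: b(n) = A·r₁^n + B·r₂^n.
From the initial conditions, A + B = -2 and r₁A + r₂B = 2.
Since r₁ - r₂ = √48: A = (2 - (-2)r₂)/√48 = -1, and B = -2 - A = -1.
So b(n) = \left(-1\right)\left(-1 + 2 \sqrt{3}\right)^n + \left(-1\right)\left(- 2 \sqrt{3} - 1\right)^n.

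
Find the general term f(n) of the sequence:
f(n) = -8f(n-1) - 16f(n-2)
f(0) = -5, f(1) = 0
Characteristic equation: x² + 8x + 16 = 0, which is (x - (-4))².
Repeated root r = -4.
General solution: f(n) = (A + Bn)·(-4)^n.
From f(0) = -5: A = -5.
From f(1) = 0: (A + B)·(-4) = 0 ⇒ B = 5.
So f(n) = \left(5 n - 5\right) \cdot (-4)^n.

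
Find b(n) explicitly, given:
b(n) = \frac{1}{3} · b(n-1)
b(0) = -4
Pure geometric recurrence with ratio \frac{1}{3}.
By induction b(n) = b(0) · (\frac{1}{3})^n = - 4 \cdot 3^{- n}.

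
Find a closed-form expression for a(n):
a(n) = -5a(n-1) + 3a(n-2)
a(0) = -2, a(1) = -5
Characteristic equation: x² + 5x - 3 = 0.
Discriminant Δ = (-5)² + 4·(3) = 37.
Roots r₁,₂ = (-5 ± √37)/2, so r₁ = - \frac{5}{2} + \frac{\sqrt{37}}{2}, r₂ = - \frac{\sqrt{37}}{2} - \frac{5}{2}.
General solution: a(n) = A·r₁^n + B·r₂^n.
From the initial conditions, A + B = -2 and r₁A + r₂B = -5.
Since r₁ - r₂ = √37: A = (-5 - (-2)r₂)/√37 = - \frac{10 \sqrt{37}}{37} - 1, and B = -2 - A = -1 + \frac{10 \sqrt{37}}{37}.
So a(n) = \left(- \frac{10 \sqrt{37}}{37} - 1\right)\left(- \frac{5}{2} + \frac{\sqrt{37}}{2}\right)^n + \left(-1 + \frac{10 \sqrt{37}}{37}\right)\left(- \frac{\sqrt{37}}{2} - \frac{5}{2}\right)^n.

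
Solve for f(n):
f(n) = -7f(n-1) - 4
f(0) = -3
First-order linear non-homogeneous.
Homogeneous solution: f_h(n) = A·(-7)^n.
Try constant particular solution f_p = K: K = -7K - 4 ⇒ K = - \frac{1}{2}.
General: f(n) = A·(-7)^n - \frac{1}{2}.
Apply f(0) = -3: A - \frac{1}{2} = -3 ⇒ A = - \frac{5}{2}.
So f(n) = - \frac{5 \left(-7\right)^{n}}{2} - \frac{1}{2}.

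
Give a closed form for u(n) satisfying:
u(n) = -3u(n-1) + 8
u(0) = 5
First-order linear non-homogeneous.
Homogeneous solution: u_h(n) = A·(-3)^n.
Try constant particular solution u_p = K: K = -3K + 8 ⇒ K = 2.
General: u(n) = A·(-3)^n + 2.
Apply u(0) = 5: A + 2 = 5 ⇒ A = 3.
So u(n) = 3 \left(-3\right)^{n} + 2.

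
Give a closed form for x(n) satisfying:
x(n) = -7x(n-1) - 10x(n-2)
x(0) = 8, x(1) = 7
Characteristic equation: x² + 7x + 10 = 0, which factors as (x - (-2))(x - (-5)) = 0.
Roots r₁ = -2, r₂ = -5 (distinct).
General solution: x(n) = A·(-2)^n + B·(-5)^n.
From x(0) = 8: A + B = 8.
From x(1) = 7: -2A - 5B = 7.
Solving: A = \frac{47}{3}, B = - \frac{23}{3}.
So x(n) = \frac{47 \left(-2\right)^{n}}{3} - \frac{23 \left(-5\right)^{n}}{3}.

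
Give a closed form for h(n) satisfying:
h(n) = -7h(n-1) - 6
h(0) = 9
First-order linear non-homogeneous.
Homogeneous solution: h_h(n) = A·(-7)^n.
Try constant particular solution h_p = K: K = -7K - 6 ⇒ K = - \frac{3}{4}.
General: h(n) = A·(-7)^n - \frac{3}{4}.
Apply h(0) = 9: A - \frac{3}{4} = 9 ⇒ A = \frac{39}{4}.
So h(n) = \frac{39 \left(-7\right)^{n}}{4} - \frac{3}{4}.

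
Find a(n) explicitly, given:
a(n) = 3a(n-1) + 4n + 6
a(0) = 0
First-order linear with linear forcing.
Homogeneous solution: a_h(n) = A·(3)^n.
Try particular a_p(n) = pn + q. Substituting:
  pn + q = 3(p(n-1) + q) + 4n + 6.
Matching the n-coefficient: p = 3p + 4 ⇒ p = -2.
Matching constants: q = -3p + 3q + 6 ⇒ q = -6.
General: a(n) = A·(3)^n - 2 n - 6.
Apply a(0) = 0: A - 6 = 0 ⇒ A = 6.
So a(n) = 6 \cdot 3^{n} - 2 n - 6.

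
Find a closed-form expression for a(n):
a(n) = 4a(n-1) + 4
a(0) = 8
First-order linear non-homogeneous.
Homogeneous solution: a_h(n) = A·(4)^n.
Try constant particular solution a_p = K: K = 4K + 4 ⇒ K = - \frac{4}{3}.
General: a(n) = A·(4)^n - \frac{4}{3}.
Apply a(0) = 8: A - \frac{4}{3} = 8 ⇒ A = \frac{28}{3}.
So a(n) = \frac{28 \cdot 4^{n}}{3} - \frac{4}{3}.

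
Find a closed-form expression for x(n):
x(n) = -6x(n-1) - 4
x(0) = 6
First-order linear non-homogeneous.
Homogeneous solution: x_h(n) = A·(-6)^n.
Try constant particular solution x_p = K: K = -6K - 4 ⇒ K = - \frac{4}{7}.
General: x(n) = A·(-6)^n - \frac{4}{7}.
Apply x(0) = 6: A - \frac{4}{7} = 6 ⇒ A = \frac{46}{7}.
So x(n) = \frac{46 \left(-6\right)^{n}}{7} - \frac{4}{7}.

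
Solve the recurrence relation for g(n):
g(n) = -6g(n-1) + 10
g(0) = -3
First-order linear non-homogeneous.
Homogeneous solution: g_h(n) = A·(-6)^n.
Try constant particular solution g_p = K: K = -6K + 10 ⇒ K = \frac{10}{7}.
General: g(n) = A·(-6)^n + \frac{10}{7}.
Apply g(0) = -3: A + \frac{10}{7} = -3 ⇒ A = - \frac{31}{7}.
So g(n) = \frac{10}{7} - \frac{31 \left(-6\right)^{n}}{7}.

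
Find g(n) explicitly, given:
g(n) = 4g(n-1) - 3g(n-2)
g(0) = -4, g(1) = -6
Characteristic equation: x² - 4x + 3 = 0, which factors as (x - (1))(x - (3)) = 0.
Roots r₁ = 1, r₂ = 3 (distinct).
General solution: g(n) = A·(1)^n + B·(3)^n.
From g(0) = -4: A + B = -4.
From g(1) = -6: A + 3B = -6.
Solving: A = -3, B = -1.
So g(n) = - 3^{n} - 3.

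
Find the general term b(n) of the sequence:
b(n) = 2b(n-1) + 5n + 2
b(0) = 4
First-order linear with linear forcing.
Homogeneous solution: b_h(n) = A·(2)^n.
Try particular b_p(n) = pn + q. Substituting:
  pn + q = 2(p(n-1) + q) + 5n + 2.
Matching the n-coefficient: p = 2p + 5 ⇒ p = -5.
Matching constants: q = -2p + 2q + 2 ⇒ q = -12.
General: b(n) = A·(2)^n - 5 n - 12.
Apply b(0) = 4: A - 12 = 4 ⇒ A = 16.
So b(n) = 16 \cdot 2^{n} - 5 n - 12.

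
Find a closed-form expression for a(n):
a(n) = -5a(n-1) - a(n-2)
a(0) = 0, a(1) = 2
Characteristic equation: x² + 5x + 1 = 0.
Discriminant Δ = (-5)² + 4·(-1) = 21.
Roots r₁,₂ = (-5 ± √21)/2, so r₁ = - \frac{5}{2} + \frac{\sqrt{21}}{2}, r₂ = - \frac{5}{2} - \frac{\sqrt{21}}{2}.
General solution: a(n) = A·r₁^n + B·r₂^n.
From the initial conditions, A + B = 0 and r₁A + r₂B = 2.
Since r₁ - r₂ = √21: A = (2 - (0)r₂)/√21 = \frac{2 \sqrt{21}}{21}, and B = 0 - A = - \frac{2 \sqrt{21}}{21}.
So a(n) = \left(\frac{2 \sqrt{21}}{21}\right)\left(- \frac{5}{2} + \frac{\sqrt{21}}{2}\right)^n + \left(- \frac{2 \sqrt{21}}{21}\right)\left(- \frac{5}{2} - \frac{\sqrt{21}}{2}\right)^n.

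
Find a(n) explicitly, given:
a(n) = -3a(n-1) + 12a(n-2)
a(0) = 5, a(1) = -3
Characteristic equation: x² + 3x - 12 = 0.
Discriminant Δ = (-3)² + 4·(12) = 57.
Roots r₁,₂ = (-3 ± √57)/2, so r₁ = - \frac{3}{2} + \frac{\sqrt{57}}{2}, r₂ = - \frac{\sqrt{57}}{2} - \frac{3}{2}.
General solution: a(n) = A·r₁^n + B·r₂^n.
From the initial conditions, A + B = 5 and r₁A + r₂B = -3.
Since r₁ - r₂ = √57: A = (-3 - (5)r₂)/√57 = \frac{3 \sqrt{57}}{38} + \frac{5}{2}, and B = 5 - A = \frac{5}{2} - \frac{3 \sqrt{57}}{38}.
So a(n) = \left(\frac{3 \sqrt{57}}{38} + \frac{5}{2}\right)\left(- \frac{3}{2} + \frac{\sqrt{57}}{2}\right)^n + \left(\frac{5}{2} - \frac{3 \sqrt{57}}{38}\right)\left(- \frac{\sqrt{57}}{2} - \frac{3}{2}\right)^n.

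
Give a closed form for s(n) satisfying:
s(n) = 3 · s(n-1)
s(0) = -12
Pure geometric recurrence with ratio 3.
By induction s(n) = s(0) · (3)^n = - 12 \cdot 3^{n}.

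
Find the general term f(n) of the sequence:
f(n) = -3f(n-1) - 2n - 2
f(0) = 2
First-order linear with linear forcing.
Homogeneous solution: f_h(n) = A·(-3)^n.
Try particular f_p(n) = pn + q. Substituting:
  pn + q = -3(p(n-1) + q) - 2n - 2.
Matching the n-coefficient: p = -3p - 2 ⇒ p = - \frac{1}{2}.
Matching constants: q = 3p - 3q - 2 ⇒ q = - \frac{7}{8}.
General: f(n) = A·(-3)^n - \frac{n}{2} - \frac{7}{8}.
Apply f(0) = 2: A - \frac{7}{8} = 2 ⇒ A = \frac{23}{8}.
So f(n) = \frac{23 \left(-3\right)^{n}}{8} - \frac{n}{2} - \frac{7}{8}.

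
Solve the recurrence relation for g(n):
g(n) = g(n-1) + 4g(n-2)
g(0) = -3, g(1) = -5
Characteristic equation: x² - x - 4 = 0.
Discriminant Δ = (1)² + 4·(4) = 17.
Roots r₁,₂ = (1 ± √17)/2, so r₁ = \frac{1}{2} + \frac{\sqrt{17}}{2}, r₂ = \frac{1}{2} - \frac{\sqrt{17}}{2}.
General solution: g(n) = A·r₁^n + B·r₂^n.
From the initial conditions, A + B = -3 and r₁A + r₂B = -5.
Since r₁ - r₂ = √17: A = (-5 - (-3)r₂)/√17 = - \frac{3}{2} - \frac{7 \sqrt{17}}{34}, and B = -3 - A = - \frac{3}{2} + \frac{7 \sqrt{17}}{34}.
So g(n) = \left(- \frac{3}{2} - \frac{7 \sqrt{17}}{34}\right)\left(\frac{1}{2} + \frac{\sqrt{17}}{2}\right)^n + \left(- \frac{3}{2} + \frac{7 \sqrt{17}}{34}\right)\left(\frac{1}{2} - \frac{\sqrt{17}}{2}\right)^n.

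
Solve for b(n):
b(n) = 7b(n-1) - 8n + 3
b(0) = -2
First-order linear with linear forcing.
Homogeneous solution: b_h(n) = A·(7)^n.
Try particular b_p(n) = pn + q. Substituting:
  pn + q = 7(p(n-1) + q) - 8n + 3.
Matching the n-coefficient: p = 7p - 8 ⇒ p = \frac{4}{3}.
Matching constants: q = -7p + 7q + 3 ⇒ q = \frac{19}{18}.
General: b(n) = A·(7)^n + \frac{4 n}{3} + \frac{19}{18}.
Apply b(0) = -2: A + \frac{19}{18} = -2 ⇒ A = - \frac{55}{18}.
So b(n) = - \frac{55 \cdot 7^{n}}{18} + \frac{4 n}{3} + \frac{19}{18}.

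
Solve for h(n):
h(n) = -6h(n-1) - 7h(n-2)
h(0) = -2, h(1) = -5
Characteristic equation: x² + 6x + 7 = 0.
Discriminant Δ = (-6)² + 4·(-7) = 8.
Roots r₁,₂ = (-6 ± √8)/2, so r₁ = -3 + \sqrt{2}, r₂ = -3 - \sqrt{2}.
General solution: h(n) = A·r₁^n + B·r₂^n.
From the initial conditions, A + B = -2 and r₁A + r₂B = -5.
Since r₁ - r₂ = √8: A = (-5 - (-2)r₂)/√8 = - \frac{11 \sqrt{2}}{4} - 1, and B = -2 - A = -1 + \frac{11 \sqrt{2}}{4}.
So h(n) = \left(- \frac{11 \sqrt{2}}{4} - 1\right)\left(-3 + \sqrt{2}\right)^n + \left(-1 + \frac{11 \sqrt{2}}{4}\right)\left(-3 - \sqrt{2}\right)^n.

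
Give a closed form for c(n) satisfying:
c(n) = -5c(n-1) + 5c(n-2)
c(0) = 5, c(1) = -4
Characteristic equation: x² + 5x - 5 = 0.
Discriminant Δ = (-5)² + 4·(5) = 45.
Roots r₁,₂ = (-5 ± √45)/2, so r₁ = - \frac{5}{2} + \frac{3 \sqrt{5}}{2}, r₂ = - \frac{3 \sqrt{5}}{2} - \frac{5}{2}.
General solution: c(n) = A·r₁^n + B·r₂^n.
From the initial conditions, A + B = 5 and r₁A + r₂B = -4.
Since r₁ - r₂ = √45: A = (-4 - (5)r₂)/√45 = \frac{17 \sqrt{5}}{30} + \frac{5}{2}, and B = 5 - A = \frac{5}{2} - \frac{17 \sqrt{5}}{30}.
So c(n) = \left(\frac{17 \sqrt{5}}{30} + \frac{5}{2}\right)\left(- \frac{5}{2} + \frac{3 \sqrt{5}}{2}\right)^n + \left(\frac{5}{2} - \frac{17 \sqrt{5}}{30}\right)\left(- \frac{3 \sqrt{5}}{2} - \frac{5}{2}\right)^n.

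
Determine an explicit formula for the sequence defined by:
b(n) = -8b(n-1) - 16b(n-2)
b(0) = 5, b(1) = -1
Characteristic equation: x² + 8x + 16 = 0, which is (x - (-4))².
Repeated root r = -4.
General solution: b(n) = (A + Bn)·(-4)^n.
From b(0) = 5: A = 5.
From b(1) = -1: (A + B)·(-4) = -1 ⇒ B = - \frac{19}{4}.
So b(n) = \left(5 - \frac{19 n}{4}\right) \cdot (-4)^n.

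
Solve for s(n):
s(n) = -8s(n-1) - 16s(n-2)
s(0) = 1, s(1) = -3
Characteristic equation: x² + 8x + 16 = 0, which is (x - (-4))².
Repeated root r = -4.
General solution: s(n) = (A + Bn)·(-4)^n.
From s(0) = 1: A = 1.
From s(1) = -3: (A + B)·(-4) = -3 ⇒ B = - \frac{1}{4}.
So s(n) = \left(1 - \frac{n}{4}\right) \cdot (-4)^n.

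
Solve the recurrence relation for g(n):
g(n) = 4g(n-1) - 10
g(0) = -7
First-order linear non-homogeneous.
Homogeneous solution: g_h(n) = A·(4)^n.
Try constant particular solution g_p = K: K = 4K - 10 ⇒ K = \frac{10}{3}.
General: g(n) = A·(4)^n + \frac{10}{3}.
Apply g(0) = -7: A + \frac{10}{3} = -7 ⇒ A = - \frac{31}{3}.
So g(n) = \frac{10}{3} - \frac{31 \cdot 4^{n}}{3}.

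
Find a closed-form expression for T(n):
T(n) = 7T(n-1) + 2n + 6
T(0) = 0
First-order linear with linear forcing.
Homogeneous solution: T_h(n) = A·(7)^n.
Try particular T_p(n) = pn + q. Substituting:
  pn + q = 7(p(n-1) + q) + 2n + 6.
Matching the n-coefficient: p = 7p + 2 ⇒ p = - \frac{1}{3}.
Matching constants: q = -7p + 7q + 6 ⇒ q = - \frac{25}{18}.
General: T(n) = A·(7)^n - \frac{n}{3} - \frac{25}{18}.
Apply T(0) = 0: A - \frac{25}{18} = 0 ⇒ A = \frac{25}{18}.
So T(n) = \frac{25 \cdot 7^{n}}{18} - \frac{n}{3} - \frac{25}{18}.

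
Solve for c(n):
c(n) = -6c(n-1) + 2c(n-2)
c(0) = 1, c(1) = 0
Characteristic equation: x² + 6x - 2 = 0.
Discriminant Δ = (-6)² + 4·(2) = 44.
Roots r₁,₂ = (-6 ± √44)/2, so r₁ = -3 + \sqrt{11}, r₂ = - \sqrt{11} - 3.
General solution: c(n) = A·r₁^n + B·r₂^n.
From the initial conditions, A + B = 1 and r₁A + r₂B = 0.
Since r₁ - r₂ = √44: A = (0 - (1)r₂)/√44 = \frac{3 \sqrt{11}}{22} + \frac{1}{2}, and B = 1 - A = \frac{1}{2} - \frac{3 \sqrt{11}}{22}.
So c(n) = \left(\frac{3 \sqrt{11}}{22} + \frac{1}{2}\right)\left(-3 + \sqrt{11}\right)^n + \left(\frac{1}{2} - \frac{3 \sqrt{11}}{22}\right)\left(- \sqrt{11} - 3\right)^n.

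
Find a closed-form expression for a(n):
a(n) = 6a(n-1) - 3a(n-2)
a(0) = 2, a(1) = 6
Characteristic equation: x² - 6x + 3 = 0.
Discriminant Δ = (6)² + 4·(-3) = 24.
Roots r₁,₂ = (6 ± √24)/2, so r₁ = \sqrt{6} + 3, r₂ = 3 - \sqrt{6}.
General solution: a(n) = A·r₁^n + B·r₂^n.
From the initial conditions, A + B = 2 and r₁A + r₂B = 6.
Since r₁ - r₂ = √24: A = (6 - (2)r₂)/√24 = 1, and B = 2 - A = 1.
So a(n) = \left(1\right)\left(\sqrt{6} + 3\right)^n + \left(1\right)\left(3 - \sqrt{6}\right)^n.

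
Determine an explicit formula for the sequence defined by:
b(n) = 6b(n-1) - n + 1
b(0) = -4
First-order linear with linear forcing.
Homogeneous solution: b_h(n) = A·(6)^n.
Try particular b_p(n) = pn + q. Substituting:
  pn + q = 6(p(n-1) + q) - n + 1.
Matching the n-coefficient: p = 6p - 1 ⇒ p = \frac{1}{5}.
Matching constants: q = -6p + 6q + 1 ⇒ q = \frac{1}{25}.
General: b(n) = A·(6)^n + \frac{n}{5} + \frac{1}{25}.
Apply b(0) = -4: A + \frac{1}{25} = -4 ⇒ A = - \frac{101}{25}.
So b(n) = - \frac{101 \cdot 6^{n}}{25} + \frac{n}{5} + \frac{1}{25}.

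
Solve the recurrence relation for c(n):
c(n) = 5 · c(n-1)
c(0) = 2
Pure geometric recurrence with ratio 5.
By induction c(n) = c(0) · (5)^n = 2 \cdot 5^{n}.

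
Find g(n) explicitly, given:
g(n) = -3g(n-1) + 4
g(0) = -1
First-order linear non-homogeneous.
Homogeneous solution: g_h(n) = A·(-3)^n.
Try constant particular solution g_p = K: K = -3K + 4 ⇒ K = 1.
General: g(n) = A·(-3)^n + 1.
Apply g(0) = -1: A + 1 = -1 ⇒ A = -2.
So g(n) = 1 - 2 \left(-3\right)^{n}.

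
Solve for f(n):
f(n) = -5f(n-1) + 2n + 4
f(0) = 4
First-order linear with linear forcing.
Homogeneous solution: f_h(n) = A·(-5)^n.
Try particular f_p(n) = pn + q. Substituting:
  pn + q = -5(p(n-1) + q) + 2n + 4.
Matching the n-coefficient: p = -5p + 2 ⇒ p = \frac{1}{3}.
Matching constants: q = 5p - 5q + 4 ⇒ q = \frac{17}{18}.
General: f(n) = A·(-5)^n + \frac{n}{3} + \frac{17}{18}.
Apply f(0) = 4: A + \frac{17}{18} = 4 ⇒ A = \frac{55}{18}.
So f(n) = \frac{55 \left(-5\right)^{n}}{18} + \frac{n}{3} + \frac{17}{18}.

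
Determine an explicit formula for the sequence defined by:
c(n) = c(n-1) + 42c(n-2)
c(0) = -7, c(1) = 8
Characteristic equation: x² - x - 42 = 0, which factors as (x - (-6))(x - (7)) = 0.
Roots r₁ = -6, r₂ = 7 (distinct).
General solution: c(n) = A·(-6)^n + B·(7)^n.
From c(0) = -7: A + B = -7.
From c(1) = 8: -6A + 7B = 8.
Solving: A = - \frac{57}{13}, B = - \frac{34}{13}.
So c(n) = - \frac{57 \left(-6\right)^{n}}{13} - \frac{34 \cdot 7^{n}}{13}.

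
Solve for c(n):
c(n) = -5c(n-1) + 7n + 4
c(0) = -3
First-order linear with linear forcing.
Homogeneous solution: c_h(n) = A·(-5)^n.
Try particular c_p(n) = pn + q. Substituting:
  pn + q = -5(p(n-1) + q) + 7n + 4.
Matching the n-coefficient: p = -5p + 7 ⇒ p = \frac{7}{6}.
Matching constants: q = 5p - 5q + 4 ⇒ q = \frac{59}{36}.
General: c(n) = A·(-5)^n + \frac{7 n}{6} + \frac{59}{36}.
Apply c(0) = -3: A + \frac{59}{36} = -3 ⇒ A = - \frac{167}{36}.
So c(n) = - \frac{167 \left(-5\right)^{n}}{36} + \frac{7 n}{6} + \frac{59}{36}.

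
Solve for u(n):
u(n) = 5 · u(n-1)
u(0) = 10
Pure geometric recurrence with ratio 5.
By induction u(n) = u(0) · (5)^n = 10 \cdot 5^{n}.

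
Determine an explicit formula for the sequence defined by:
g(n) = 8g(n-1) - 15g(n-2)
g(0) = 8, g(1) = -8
Characteristic equation: x² - 8x + 15 = 0, which factors as (x - (5))(x - (3)) = 0.
Roots r₁ = 5, r₂ = 3 (distinct).
General solution: g(n) = A·(5)^n + B·(3)^n.
From g(0) = 8: A + B = 8.
From g(1) = -8: 5A + 3B = -8.
Solving: A = -16, B = 24.
So g(n) = 24 \cdot 3^{n} - 16 \cdot 5^{n}.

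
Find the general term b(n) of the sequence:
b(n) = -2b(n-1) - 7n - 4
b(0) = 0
First-order linear with linear forcing.
Homogeneous solution: b_h(n) = A·(-2)^n.
Try particular b_p(n) = pn + q. Substituting:
  pn + q = -2(p(n-1) + q) - 7n - 4.
Matching the n-coefficient: p = -2p - 7 ⇒ p = - \frac{7}{3}.
Matching constants: q = 2p - 2q - 4 ⇒ q = - \frac{26}{9}.
General: b(n) = A·(-2)^n - \frac{7 n}{3} - \frac{26}{9}.
Apply b(0) = 0: A - \frac{26}{9} = 0 ⇒ A = \frac{26}{9}.
So b(n) = \frac{26 \left(-2\right)^{n}}{9} - \frac{7 n}{3} - \frac{26}{9}.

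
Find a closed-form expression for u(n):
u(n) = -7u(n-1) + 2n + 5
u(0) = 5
First-order linear with linear forcing.
Homogeneous solution: u_h(n) = A·(-7)^n.
Try particular u_p(n) = pn + q. Substituting:
  pn + q = -7(p(n-1) + q) + 2n + 5.
Matching the n-coefficient: p = -7p + 2 ⇒ p = \frac{1}{4}.
Matching constants: q = 7p - 7q + 5 ⇒ q = \frac{27}{32}.
General: u(n) = A·(-7)^n + \frac{n}{4} + \frac{27}{32}.
Apply u(0) = 5: A + \frac{27}{32} = 5 ⇒ A = \frac{133}{32}.
So u(n) = \frac{133 \left(-7\right)^{n}}{32} + \frac{n}{4} + \frac{27}{32}.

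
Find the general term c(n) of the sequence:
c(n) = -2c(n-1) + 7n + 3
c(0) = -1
First-order linear with linear forcing.
Homogeneous solution: c_h(n) = A·(-2)^n.
Try particular c_p(n) = pn + q. Substituting:
  pn + q = -2(p(n-1) + q) + 7n + 3.
Matching the n-coefficient: p = -2p + 7 ⇒ p = \frac{7}{3}.
Matching constants: q = 2p - 2q + 3 ⇒ q = \frac{23}{9}.
General: c(n) = A·(-2)^n + \frac{7 n}{3} + \frac{23}{9}.
Apply c(0) = -1: A + \frac{23}{9} = -1 ⇒ A = - \frac{32}{9}.
So c(n) = - \frac{32 \left(-2\right)^{n}}{9} + \frac{7 n}{3} + \frac{23}{9}.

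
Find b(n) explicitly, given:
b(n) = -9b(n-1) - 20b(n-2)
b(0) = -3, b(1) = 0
Characteristic equation: x² + 9x + 20 = 0, which factors as (x - (-5))(x - (-4)) = 0.
Roots r₁ = -5, r₂ = -4 (distinct).
General solution: b(n) = A·(-5)^n + B·(-4)^n.
From b(0) = -3: A + B = -3.
From b(1) = 0: -5A - 4B = 0.
Solving: A = 12, B = -15.
So b(n) = - 15 \left(-4\right)^{n} + 12 \left(-5\right)^{n}.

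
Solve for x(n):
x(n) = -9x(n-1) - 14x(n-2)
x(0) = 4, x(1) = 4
Characteristic equation: x² + 9x + 14 = 0, which factors as (x - (-2))(x - (-7)) = 0.
Roots r₁ = -2, r₂ = -7 (distinct).
General solution: x(n) = A·(-2)^n + B·(-7)^n.
From x(0) = 4: A + B = 4.
From x(1) = 4: -2A - 7B = 4.
Solving: A = \frac{32}{5}, B = - \frac{12}{5}.
So x(n) = \frac{32 \left(-2\right)^{n}}{5} - \frac{12 \left(-7\right)^{n}}{5}.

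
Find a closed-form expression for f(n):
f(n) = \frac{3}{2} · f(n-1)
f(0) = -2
Pure geometric recurrence with ratio \frac{3}{2}.
By induction f(n) = f(0) · (\frac{3}{2})^n = - 2 \left(\frac{3}{2}\right)^{n}.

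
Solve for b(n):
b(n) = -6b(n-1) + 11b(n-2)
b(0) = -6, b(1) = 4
Characteristic equation: x² + 6x - 11 = 0.
Discriminant Δ = (-6)² + 4·(11) = 80.
Roots r₁,₂ = (-6 ± √80)/2, so r₁ = -3 + 2 \sqrt{5}, r₂ = - 2 \sqrt{5} - 3.
General solution: b(n) = A·r₁^n + B·r₂^n.
From the initial conditions, A + B = -6 and r₁A + r₂B = 4.
Since r₁ - r₂ = √80: A = (4 - (-6)r₂)/√80 = -3 - \frac{7 \sqrt{5}}{10}, and B = -6 - A = -3 + \frac{7 \sqrt{5}}{10}.
So b(n) = \left(-3 - \frac{7 \sqrt{5}}{10}\right)\left(-3 + 2 \sqrt{5}\right)^n + \left(-3 + \frac{7 \sqrt{5}}{10}\right)\left(- 2 \sqrt{5} - 3\right)^n.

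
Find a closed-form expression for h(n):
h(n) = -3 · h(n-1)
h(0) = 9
Pure geometric recurrence with ratio -3.
By induction h(n) = h(0) · (-3)^n = 9 \left(-3\right)^{n}.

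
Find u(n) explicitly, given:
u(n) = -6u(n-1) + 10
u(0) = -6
First-order linear non-homogeneous.
Homogeneous solution: u_h(n) = A·(-6)^n.
Try constant particular solution u_p = K: K = -6K + 10 ⇒ K = \frac{10}{7}.
General: u(n) = A·(-6)^n + \frac{10}{7}.
Apply u(0) = -6: A + \frac{10}{7} = -6 ⇒ A = - \frac{52}{7}.
So u(n) = \frac{10}{7} - \frac{52 \left(-6\right)^{n}}{7}.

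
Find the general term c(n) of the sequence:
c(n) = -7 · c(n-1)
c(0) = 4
Pure geometric recurrence with ratio -7.
By induction c(n) = c(0) · (-7)^n = 4 \left(-7\right)^{n}.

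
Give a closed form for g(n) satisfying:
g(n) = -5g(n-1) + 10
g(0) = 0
First-order linear non-homogeneous.
Homogeneous solution: g_h(n) = A·(-5)^n.
Try constant particular solution g_p = K: K = -5K + 10 ⇒ K = \frac{5}{3}.
General: g(n) = A·(-5)^n + \frac{5}{3}.
Apply g(0) = 0: A + \frac{5}{3} = 0 ⇒ A = - \frac{5}{3}.
So g(n) = \frac{5}{3} - \frac{5 \left(-5\right)^{n}}{3}.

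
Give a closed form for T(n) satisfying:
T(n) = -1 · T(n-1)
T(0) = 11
Pure geometric recurrence with ratio -1.
By induction T(n) = T(0) · (-1)^n = 11 \left(-1\right)^{n}.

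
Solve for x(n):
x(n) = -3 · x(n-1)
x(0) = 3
Pure geometric recurrence with ratio -3.
By induction x(n) = x(0) · (-3)^n = 3 \left(-3\right)^{n}.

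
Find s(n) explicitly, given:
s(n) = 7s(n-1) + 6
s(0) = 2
First-order linear non-homogeneous.
Homogeneous solution: s_h(n) = A·(7)^n.
Try constant particular solution s_p = K: K = 7K + 6 ⇒ K = -1.
General: s(n) = A·(7)^n - 1.
Apply s(0) = 2: A - 1 = 2 ⇒ A = 3.
So s(n) = 3 \cdot 7^{n} - 1.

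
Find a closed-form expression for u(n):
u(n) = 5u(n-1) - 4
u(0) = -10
First-order linear non-homogeneous.
Homogeneous solution: u_h(n) = A·(5)^n.
Try constant particular solution u_p = K: K = 5K - 4 ⇒ K = 1.
General: u(n) = A·(5)^n + 1.
Apply u(0) = -10: A + 1 = -10 ⇒ A = -11.
So u(n) = 1 - 11 \cdot 5^{n}.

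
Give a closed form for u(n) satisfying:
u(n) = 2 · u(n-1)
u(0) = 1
Pure geometric recurrence with ratio 2.
By induction u(n) = u(0) · (2)^n = 2^{n}.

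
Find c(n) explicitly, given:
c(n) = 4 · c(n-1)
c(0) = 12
Pure geometric recurrence with ratio 4.
By induction c(n) = c(0) · (4)^n = 12 \cdot 4^{n}.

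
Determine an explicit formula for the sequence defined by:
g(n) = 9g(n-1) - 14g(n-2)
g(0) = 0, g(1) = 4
Characteristic equation: x² - 9x + 14 = 0, which factors as (x - (2))(x - (7)) = 0.
Roots r₁ = 2, r₂ = 7 (distinct).
General solution: g(n) = A·(2)^n + B·(7)^n.
From g(0) = 0: A + B = 0.
From g(1) = 4: 2A + 7B = 4.
Solving: A = - \frac{4}{5}, B = \frac{4}{5}.
So g(n) = - \frac{4 \cdot 2^{n}}{5} + \frac{4 \cdot 7^{n}}{5}.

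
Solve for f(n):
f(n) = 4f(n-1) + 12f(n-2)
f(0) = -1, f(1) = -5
Characteristic equation: x² - 4x - 12 = 0, which factors as (x - (6))(x - (-2)) = 0.
Roots r₁ = 6, r₂ = -2 (distinct).
General solution: f(n) = A·(6)^n + B·(-2)^n.
From f(0) = -1: A + B = -1.
From f(1) = -5: 6A - 2B = -5.
Solving: A = - \frac{7}{8}, B = - \frac{1}{8}.
So f(n) = - \frac{\left(-2\right)^{n}}{8} - \frac{7 \cdot 6^{n}}{8}.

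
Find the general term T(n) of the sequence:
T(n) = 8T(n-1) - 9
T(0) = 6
First-order linear non-homogeneous.
Homogeneous solution: T_h(n) = A·(8)^n.
Try constant particular solution T_p = K: K = 8K - 9 ⇒ K = \frac{9}{7}.
General: T(n) = A·(8)^n + \frac{9}{7}.
Apply T(0) = 6: A + \frac{9}{7} = 6 ⇒ A = \frac{33}{7}.
So T(n) = \frac{33 \cdot 8^{n}}{7} + \frac{9}{7}.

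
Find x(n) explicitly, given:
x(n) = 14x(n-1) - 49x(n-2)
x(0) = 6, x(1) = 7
Characteristic equation: x² - 14x + 49 = 0, which is (x - (7))².
Repeated root r = 7.
General solution: x(n) = (A + Bn)·(7)^n.
From x(0) = 6: A = 6.
From x(1) = 7: (A + B)·(7) = 7 ⇒ B = -5.
So x(n) = \left(6 - 5 n\right) \cdot (7)^n.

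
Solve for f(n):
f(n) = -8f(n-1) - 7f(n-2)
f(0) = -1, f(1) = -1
Characteristic equation: x² + 8x + 7 = 0, which factors as (x - (-7))(x - (-1)) = 0.
Roots r₁ = -7, r₂ = -1 (distinct).
General solution: f(n) = A·(-7)^n + B·(-1)^n.
From f(0) = -1: A + B = -1.
From f(1) = -1: -7A - B = -1.
Solving: A = \frac{1}{3}, B = - \frac{4}{3}.
So f(n) = - \frac{4 \left(-1\right)^{n}}{3} + \frac{\left(-7\right)^{n}}{3}.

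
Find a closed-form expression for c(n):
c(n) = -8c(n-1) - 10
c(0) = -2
First-order linear non-homogeneous.
Homogeneous solution: c_h(n) = A·(-8)^n.
Try constant particular solution c_p = K: K = -8K - 10 ⇒ K = - \frac{10}{9}.
General: c(n) = A·(-8)^n - \frac{10}{9}.
Apply c(0) = -2: A - \frac{10}{9} = -2 ⇒ A = - \frac{8}{9}.
So c(n) = - \frac{8 \left(-8\right)^{n}}{9} - \frac{10}{9}.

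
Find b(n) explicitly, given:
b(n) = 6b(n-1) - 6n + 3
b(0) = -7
First-order linear with linear forcing.
Homogeneous solution: b_h(n) = A·(6)^n.
Try particular b_p(n) = pn + q. Substituting:
  pn + q = 6(p(n-1) + q) - 6n + 3.
Matching the n-coefficient: p = 6p - 6 ⇒ p = \frac{6}{5}.
Matching constants: q = -6p + 6q + 3 ⇒ q = \frac{21}{25}.
General: b(n) = A·(6)^n + \frac{6 n}{5} + \frac{21}{25}.
Apply b(0) = -7: A + \frac{21}{25} = -7 ⇒ A = - \frac{196}{25}.
So b(n) = - \frac{196 \cdot 6^{n}}{25} + \frac{6 n}{5} + \frac{21}{25}.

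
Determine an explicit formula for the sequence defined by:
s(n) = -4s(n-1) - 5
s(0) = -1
First-order linear non-homogeneous.
Homogeneous solution: s_h(n) = A·(-4)^n.
Try constant particular solution s_p = K: K = -4K - 5 ⇒ K = -1.
General: s(n) = A·(-4)^n - 1.
Apply s(0) = -1: A - 1 = -1 ⇒ A = 0.
So s(n) = -1.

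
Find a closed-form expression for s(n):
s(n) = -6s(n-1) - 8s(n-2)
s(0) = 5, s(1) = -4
Characteristic equation: x² + 6x + 8 = 0, which factors as (x - (-2))(x - (-4)) = 0.
Roots r₁ = -2, r₂ = -4 (distinct).
General solution: s(n) = A·(-2)^n + B·(-4)^n.
From s(0) = 5: A + B = 5.
From s(1) = -4: -2A - 4B = -4.
Solving: A = 8, B = -3.
So s(n) = 8 \left(-2\right)^{n} - 3 \left(-4\right)^{n}.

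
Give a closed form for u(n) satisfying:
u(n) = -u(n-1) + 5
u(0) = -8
First-order linear non-homogeneous.
Homogeneous solution: u_h(n) = A·(-1)^n.
Try constant particular solution u_p = K: K = -K + 5 ⇒ K = \frac{5}{2}.
General: u(n) = A·(-1)^n + \frac{5}{2}.
Apply u(0) = -8: A + \frac{5}{2} = -8 ⇒ A = - \frac{21}{2}.
So u(n) = \frac{5}{2} - \frac{21 \left(-1\right)^{n}}{2}.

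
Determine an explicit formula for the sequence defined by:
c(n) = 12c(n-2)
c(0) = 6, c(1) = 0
Characteristic equation: x² - 12 = 0.
Discriminant Δ = (0)² + 4·(12) = 48.
Roots r₁,₂ = (0 ± √48)/2, so r₁ = 2 \sqrt{3}, r₂ = - 2 \sqrt{3}.
General solution: c(n) = A·r₁^n + B·r₂^n.
From the initial conditions, A + B = 6 and r₁A + r₂B = 0.
Since r₁ - r₂ = √48: A = (0 - (6)r₂)/√48 = 3, and B = 6 - A = 3.
So c(n) = \left(3\right)\left(2 \sqrt{3}\right)^n + \left(3\right)\left(- 2 \sqrt{3}\right)^n.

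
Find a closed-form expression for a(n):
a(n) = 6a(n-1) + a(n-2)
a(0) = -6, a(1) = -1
Characteristic equation: x² - 6x - 1 = 0.
Discriminant Δ = (6)² + 4·(1) = 40.
Roots r₁,₂ = (6 ± √40)/2, so r₁ = 3 + \sqrt{10}, r₂ = 3 - \sqrt{10}.
General solution: a(n) = A·r₁^n + B·r₂^n.
From the initial conditions, A + B = -6 and r₁A + r₂B = -1.
Since r₁ - r₂ = √40: A = (-1 - (-6)r₂)/√40 = -3 + \frac{17 \sqrt{10}}{20}, and B = -6 - A = -3 - \frac{17 \sqrt{10}}{20}.
So a(n) = \left(-3 + \frac{17 \sqrt{10}}{20}\right)\left(3 + \sqrt{10}\right)^n + \left(-3 - \frac{17 \sqrt{10}}{20}\right)\left(3 - \sqrt{10}\right)^n.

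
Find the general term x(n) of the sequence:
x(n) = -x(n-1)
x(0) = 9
This is a homogeneous first-order recurrence with ratio -1.
By induction x(n) = x(0) · (-1)^n = 9 \left(-1\right)^{n}.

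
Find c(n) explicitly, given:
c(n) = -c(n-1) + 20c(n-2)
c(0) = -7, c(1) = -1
Characteristic equation: x² + x - 20 = 0, which factors as (x - (4))(x - (-5)) = 0.
Roots r₁ = 4, r₂ = -5 (distinct).
General solution: c(n) = A·(4)^n + B·(-5)^n.
From c(0) = -7: A + B = -7.
From c(1) = -1: 4A - 5B = -1.
Solving: A = -4, B = -3.
So c(n) = - 3 \left(-5\right)^{n} - 4 \cdot 4^{n}.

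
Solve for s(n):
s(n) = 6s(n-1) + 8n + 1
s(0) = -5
First-order linear with linear forcing.
Homogeneous solution: s_h(n) = A·(6)^n.
Try particular s_p(n) = pn + q. Substituting:
  pn + q = 6(p(n-1) + q) + 8n + 1.
Matching the n-coefficient: p = 6p + 8 ⇒ p = - \frac{8}{5}.
Matching constants: q = -6p + 6q + 1 ⇒ q = - \frac{53}{25}.
General: s(n) = A·(6)^n - \frac{8 n}{5} - \frac{53}{25}.
Apply s(0) = -5: A - \frac{53}{25} = -5 ⇒ A = - \frac{72}{25}.
So s(n) = - \frac{72 \cdot 6^{n}}{25} - \frac{8 n}{5} - \frac{53}{25}.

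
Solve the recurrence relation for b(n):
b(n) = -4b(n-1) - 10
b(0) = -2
First-order linear non-homogeneous.
Homogeneous solution: b_h(n) = A·(-4)^n.
Try constant particular solution b_p = K: K = -4K - 10 ⇒ K = -2.
General: b(n) = A·(-4)^n - 2.
Apply b(0) = -2: A - 2 = -2 ⇒ A = 0.
So b(n) = -2.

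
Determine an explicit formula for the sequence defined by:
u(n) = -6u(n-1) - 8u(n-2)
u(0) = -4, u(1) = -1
Characteristic equation: x² + 6x + 8 = 0, which factors as (x - (-4))(x - (-2)) = 0.
Roots r₁ = -4, r₂ = -2 (distinct).
General solution: u(n) = A·(-4)^n + B·(-2)^n.
From u(0) = -4: A + B = -4.
From u(1) = -1: -4A - 2B = -1.
Solving: A = \frac{9}{2}, B = - \frac{17}{2}.
So u(n) = - \frac{17 \left(-2\right)^{n}}{2} + \frac{9 \left(-4\right)^{n}}{2}.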